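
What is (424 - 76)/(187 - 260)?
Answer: -348/73 ≈ -4.7671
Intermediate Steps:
(424 - 76)/(187 - 260) = 348/(-73) = 348*(-1/73) = -348/73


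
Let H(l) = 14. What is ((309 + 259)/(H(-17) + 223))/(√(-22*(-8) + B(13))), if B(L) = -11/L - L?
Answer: 284*√6851/124899 ≈ 0.18821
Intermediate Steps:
B(L) = -L - 11/L
((309 + 259)/(H(-17) + 223))/(√(-22*(-8) + B(13))) = ((309 + 259)/(14 + 223))/(√(-22*(-8) + (-1*13 - 11/13))) = (568/237)/(√(176 + (-13 - 11*1/13))) = (568*(1/237))/(√(176 + (-13 - 11/13))) = 568/(237*(√(176 - 180/13))) = 568/(237*(√(2108/13))) = 568/(237*((2*√6851/13))) = 568*(√6851/1054)/237 = 284*√6851/124899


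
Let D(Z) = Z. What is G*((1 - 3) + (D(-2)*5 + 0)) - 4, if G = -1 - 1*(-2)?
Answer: -16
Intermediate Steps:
G = 1 (G = -1 + 2 = 1)
G*((1 - 3) + (D(-2)*5 + 0)) - 4 = 1*((1 - 3) + (-2*5 + 0)) - 4 = 1*(-2 + (-10 + 0)) - 4 = 1*(-2 - 10) - 4 = 1*(-12) - 4 = -12 - 4 = -16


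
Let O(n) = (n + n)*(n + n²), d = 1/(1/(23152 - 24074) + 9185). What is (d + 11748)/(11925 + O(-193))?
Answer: -99488749534/121030171360179 ≈ -0.00082202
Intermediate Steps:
d = 922/8468569 (d = 1/(1/(-922) + 9185) = 1/(-1/922 + 9185) = 1/(8468569/922) = 922/8468569 ≈ 0.00010887)
O(n) = 2*n*(n + n²) (O(n) = (2*n)*(n + n²) = 2*n*(n + n²))
(d + 11748)/(11925 + O(-193)) = (922/8468569 + 11748)/(11925 + 2*(-193)²*(1 - 193)) = 99488749534/(8468569*(11925 + 2*37249*(-192))) = 99488749534/(8468569*(11925 - 14303616)) = (99488749534/8468569)/(-14291691) = (99488749534/8468569)*(-1/14291691) = -99488749534/121030171360179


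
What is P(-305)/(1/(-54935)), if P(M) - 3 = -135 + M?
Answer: 24006595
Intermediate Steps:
P(M) = -132 + M (P(M) = 3 + (-135 + M) = -132 + M)
P(-305)/(1/(-54935)) = (-132 - 305)/(1/(-54935)) = -437/(-1/54935) = -437*(-54935) = 24006595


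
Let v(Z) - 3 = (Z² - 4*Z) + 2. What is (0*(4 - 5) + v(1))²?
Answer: 4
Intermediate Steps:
v(Z) = 5 + Z² - 4*Z (v(Z) = 3 + ((Z² - 4*Z) + 2) = 3 + (2 + Z² - 4*Z) = 5 + Z² - 4*Z)
(0*(4 - 5) + v(1))² = (0*(4 - 5) + (5 + 1² - 4*1))² = (0*(-1) + (5 + 1 - 4))² = (0 + 2)² = 2² = 4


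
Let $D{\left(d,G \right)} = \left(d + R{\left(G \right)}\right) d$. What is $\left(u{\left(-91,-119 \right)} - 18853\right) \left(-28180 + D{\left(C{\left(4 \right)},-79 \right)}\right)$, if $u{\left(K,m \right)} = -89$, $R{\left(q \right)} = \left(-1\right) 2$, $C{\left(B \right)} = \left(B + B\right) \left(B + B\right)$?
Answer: $458623704$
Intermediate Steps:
$C{\left(B \right)} = 4 B^{2}$ ($C{\left(B \right)} = 2 B 2 B = 4 B^{2}$)
$R{\left(q \right)} = -2$
$D{\left(d,G \right)} = d \left(-2 + d\right)$ ($D{\left(d,G \right)} = \left(d - 2\right) d = \left(-2 + d\right) d = d \left(-2 + d\right)$)
$\left(u{\left(-91,-119 \right)} - 18853\right) \left(-28180 + D{\left(C{\left(4 \right)},-79 \right)}\right) = \left(-89 - 18853\right) \left(-28180 + 4 \cdot 4^{2} \left(-2 + 4 \cdot 4^{2}\right)\right) = - 18942 \left(-28180 + 4 \cdot 16 \left(-2 + 4 \cdot 16\right)\right) = - 18942 \left(-28180 + 64 \left(-2 + 64\right)\right) = - 18942 \left(-28180 + 64 \cdot 62\right) = - 18942 \left(-28180 + 3968\right) = \left(-18942\right) \left(-24212\right) = 458623704$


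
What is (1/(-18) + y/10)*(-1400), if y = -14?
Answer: 18340/9 ≈ 2037.8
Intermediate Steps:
(1/(-18) + y/10)*(-1400) = (1/(-18) - 14/10)*(-1400) = (1*(-1/18) - 14*⅒)*(-1400) = (-1/18 - 7/5)*(-1400) = -131/90*(-1400) = 18340/9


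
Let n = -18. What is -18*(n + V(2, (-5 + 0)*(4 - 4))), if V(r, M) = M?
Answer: 324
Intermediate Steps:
-18*(n + V(2, (-5 + 0)*(4 - 4))) = -18*(-18 + (-5 + 0)*(4 - 4)) = -18*(-18 - 5*0) = -18*(-18 + 0) = -18*(-18) = 324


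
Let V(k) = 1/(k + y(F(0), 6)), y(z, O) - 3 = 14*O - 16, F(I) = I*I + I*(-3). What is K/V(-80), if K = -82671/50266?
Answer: 744039/50266 ≈ 14.802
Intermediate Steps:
F(I) = I**2 - 3*I
K = -82671/50266 (K = -82671*1/50266 = -82671/50266 ≈ -1.6447)
y(z, O) = -13 + 14*O (y(z, O) = 3 + (14*O - 16) = 3 + (-16 + 14*O) = -13 + 14*O)
V(k) = 1/(71 + k) (V(k) = 1/(k + (-13 + 14*6)) = 1/(k + (-13 + 84)) = 1/(k + 71) = 1/(71 + k))
K/V(-80) = -82671/(50266*(1/(71 - 80))) = -82671/(50266*(1/(-9))) = -82671/(50266*(-1/9)) = -82671/50266*(-9) = 744039/50266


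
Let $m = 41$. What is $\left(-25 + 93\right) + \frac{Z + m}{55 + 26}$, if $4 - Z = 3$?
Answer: $\frac{1850}{27} \approx 68.519$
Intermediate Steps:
$Z = 1$ ($Z = 4 - 3 = 1$)
$\left(-25 + 93\right) + \frac{Z + m}{55 + 26} = \left(-25 + 93\right) + \frac{1 + 41}{55 + 26} = 68 + \frac{42}{81} = 68 + 42 \cdot \frac{1}{81} = 68 + \frac{14}{27} = \frac{1850}{27}$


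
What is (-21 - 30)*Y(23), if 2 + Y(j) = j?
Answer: -1071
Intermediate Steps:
Y(j) = -2 + j
(-21 - 30)*Y(23) = (-21 - 30)*(-2 + 23) = -51*21 = -1071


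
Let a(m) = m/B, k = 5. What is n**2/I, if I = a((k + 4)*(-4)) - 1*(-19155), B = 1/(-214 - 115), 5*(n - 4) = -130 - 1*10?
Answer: 192/10333 ≈ 0.018581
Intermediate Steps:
n = -24 (n = 4 + (-130 - 1*10)/5 = 4 + (-130 - 10)/5 = 4 + (1/5)*(-140) = 4 - 28 = -24)
B = -1/329 (B = 1/(-329) = -1/329 ≈ -0.0030395)
a(m) = -329*m (a(m) = m/(-1/329) = m*(-329) = -329*m)
I = 30999 (I = -329*(5 + 4)*(-4) - 1*(-19155) = -2961*(-4) + 19155 = -329*(-36) + 19155 = 11844 + 19155 = 30999)
n**2/I = (-24)**2/30999 = 576*(1/30999) = 192/10333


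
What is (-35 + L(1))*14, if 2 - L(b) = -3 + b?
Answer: -434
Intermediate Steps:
L(b) = 5 - b (L(b) = 2 - (-3 + b) = 2 + (3 - b) = 5 - b)
(-35 + L(1))*14 = (-35 + (5 - 1*1))*14 = (-35 + (5 - 1))*14 = (-35 + 4)*14 = -31*14 = -434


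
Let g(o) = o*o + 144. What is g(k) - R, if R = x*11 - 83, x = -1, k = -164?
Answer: 27134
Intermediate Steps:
g(o) = 144 + o² (g(o) = o² + 144 = 144 + o²)
R = -94 (R = -1*11 - 83 = -11 - 83 = -94)
g(k) - R = (144 + (-164)²) - 1*(-94) = (144 + 26896) + 94 = 27040 + 94 = 27134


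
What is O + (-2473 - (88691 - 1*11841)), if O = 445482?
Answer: 366159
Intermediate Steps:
O + (-2473 - (88691 - 1*11841)) = 445482 + (-2473 - (88691 - 1*11841)) = 445482 + (-2473 - (88691 - 11841)) = 445482 + (-2473 - 1*76850) = 445482 + (-2473 - 76850) = 445482 - 79323 = 366159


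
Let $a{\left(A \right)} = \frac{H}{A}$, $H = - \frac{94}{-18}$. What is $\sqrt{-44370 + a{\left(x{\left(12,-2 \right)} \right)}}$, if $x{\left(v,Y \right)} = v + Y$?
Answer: $\frac{i \sqrt{39932530}}{30} \approx 210.64 i$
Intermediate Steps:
$x{\left(v,Y \right)} = Y + v$
$H = \frac{47}{9}$ ($H = \left(-94\right) \left(- \frac{1}{18}\right) = \frac{47}{9} \approx 5.2222$)
$a{\left(A \right)} = \frac{47}{9 A}$
$\sqrt{-44370 + a{\left(x{\left(12,-2 \right)} \right)}} = \sqrt{-44370 + \frac{47}{9 \left(-2 + 12\right)}} = \sqrt{-44370 + \frac{47}{9 \cdot 10}} = \sqrt{-44370 + \frac{47}{9} \cdot \frac{1}{10}} = \sqrt{-44370 + \frac{47}{90}} = \sqrt{- \frac{3993253}{90}} = \frac{i \sqrt{39932530}}{30}$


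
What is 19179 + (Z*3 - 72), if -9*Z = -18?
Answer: 19113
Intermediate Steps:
Z = 2 (Z = -1/9*(-18) = 2)
19179 + (Z*3 - 72) = 19179 + (2*3 - 72) = 19179 + (6 - 72) = 19179 - 66 = 19113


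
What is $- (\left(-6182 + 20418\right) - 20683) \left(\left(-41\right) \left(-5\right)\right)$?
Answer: $1321635$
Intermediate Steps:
$- (\left(-6182 + 20418\right) - 20683) \left(\left(-41\right) \left(-5\right)\right) = - (14236 - 20683) 205 = \left(-1\right) \left(-6447\right) 205 = 6447 \cdot 205 = 1321635$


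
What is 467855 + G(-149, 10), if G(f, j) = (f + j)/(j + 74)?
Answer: 39299681/84 ≈ 4.6785e+5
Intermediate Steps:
G(f, j) = (f + j)/(74 + j)
467855 + G(-149, 10) = 467855 + (-149 + 10)/(74 + 10) = 467855 - 139/84 = 39299681/84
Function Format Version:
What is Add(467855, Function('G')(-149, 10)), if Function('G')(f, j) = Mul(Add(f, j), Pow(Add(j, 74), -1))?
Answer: Rational(39299681, 84) ≈ 4.6785e+5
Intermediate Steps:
Function('G')(f, j) = Mul(Pow(Add(74, j), -1), Add(f, j)) (Function('G')(f, j) = Mul(Add(f, j), Pow(Add(74, j), -1)) = Mul(Pow(Add(74, j), -1), Add(f, j)))
Add(467855, Function('G')(-149, 10)) = Add(467855, Mul(Pow(Add(74, 10), -1), Add(-149, 10))) = Add(467855, Mul(Pow(84, -1), -139)) = Add(467855, Mul(Rational(1, 84), -139)) = Add(467855, Rational(-139, 84)) = Rational(39299681, 84)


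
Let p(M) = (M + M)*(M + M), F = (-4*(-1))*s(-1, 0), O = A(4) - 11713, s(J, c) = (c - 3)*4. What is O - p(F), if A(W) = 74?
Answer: -20855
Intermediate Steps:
s(J, c) = -12 + 4*c (s(J, c) = (-3 + c)*4 = -12 + 4*c)
O = -11639 (O = 74 - 11713 = -11639)
F = -48 (F = (-4*(-1))*(-12 + 4*0) = 4*(-12 + 0) = 4*(-12) = -48)
p(M) = 4*M**2 (p(M) = (2*M)*(2*M) = 4*M**2)
O - p(F) = -11639 - 4*(-48)**2 = -11639 - 4*2304 = -11639 - 1*9216 = -11639 - 9216 = -20855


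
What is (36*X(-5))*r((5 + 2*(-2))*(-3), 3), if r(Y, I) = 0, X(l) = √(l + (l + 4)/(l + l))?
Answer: 0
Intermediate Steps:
X(l) = √(l + (4 + l)/(2*l)) (X(l) = √(l + (4 + l)/((2*l))) = √(l + (4 + l)*(1/(2*l))) = √(l + (4 + l)/(2*l)))
(36*X(-5))*r((5 + 2*(-2))*(-3), 3) = (36*(√(2 + 4*(-5) + 8/(-5))/2))*0 = (36*(√(2 - 20 + 8*(-⅕))/2))*0 = (36*(√(2 - 20 - 8/5)/2))*0 = (36*(√(-98/5)/2))*0 = (36*((7*I*√10/5)/2))*0 = (36*(7*I*√10/10))*0 = (126*I*√10/5)*0 = 0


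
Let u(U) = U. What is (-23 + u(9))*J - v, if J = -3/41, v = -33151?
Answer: 1359233/41 ≈ 33152.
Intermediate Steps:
J = -3/41 (J = -3*1/41 = -3/41 ≈ -0.073171)
(-23 + u(9))*J - v = (-23 + 9)*(-3/41) - 1*(-33151) = -14*(-3/41) + 33151 = 42/41 + 33151 = 1359233/41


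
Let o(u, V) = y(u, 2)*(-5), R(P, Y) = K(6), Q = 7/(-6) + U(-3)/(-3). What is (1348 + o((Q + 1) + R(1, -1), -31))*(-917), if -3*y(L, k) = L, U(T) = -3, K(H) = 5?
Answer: -22410563/18 ≈ -1.2450e+6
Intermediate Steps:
Q = -⅙ (Q = 7/(-6) - 3/(-3) = 7*(-⅙) - 3*(-⅓) = -7/6 + 1 = -⅙ ≈ -0.16667)
R(P, Y) = 5
y(L, k) = -L/3
o(u, V) = 5*u/3 (o(u, V) = -u/3*(-5) = 5*u/3)
(1348 + o((Q + 1) + R(1, -1), -31))*(-917) = (1348 + 5*((-⅙ + 1) + 5)/3)*(-917) = (1348 + 5*(⅚ + 5)/3)*(-917) = (1348 + (5/3)*(35/6))*(-917) = (1348 + 175/18)*(-917) = (24439/18)*(-917) = -22410563/18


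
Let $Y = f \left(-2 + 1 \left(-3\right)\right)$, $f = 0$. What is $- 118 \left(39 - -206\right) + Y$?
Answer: $-28910$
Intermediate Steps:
$Y = 0$ ($Y = 0 \left(-2 + 1 \left(-3\right)\right) = 0 \left(-2 - 3\right) = 0 \left(-5\right) = 0$)
$- 118 \left(39 - -206\right) + Y = - 118 \left(39 - -206\right) + 0 = - 118 \left(39 + 206\right) + 0 = \left(-118\right) 245 + 0 = -28910 + 0 = -28910$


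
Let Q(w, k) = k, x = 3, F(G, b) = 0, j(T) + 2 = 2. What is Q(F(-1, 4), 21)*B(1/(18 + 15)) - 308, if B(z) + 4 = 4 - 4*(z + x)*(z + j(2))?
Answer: -114604/363 ≈ -315.71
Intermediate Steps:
j(T) = 0 (j(T) = -2 + 2 = 0)
B(z) = -4*z*(3 + z) (B(z) = -4 + (4 - 4*(z + 3)*(z + 0)) = -4 + (4 - 4*(3 + z)*z) = -4 + (4 - 4*z*(3 + z)) = -4*z*(3 + z))
Q(F(-1, 4), 21)*B(1/(18 + 15)) - 308 = 21*(4*(-3 - 1/(18 + 15))/(18 + 15)) - 308 = 21*(4*(-3 - 1/33)/33) - 308 = 21*(4*(1/33)*(-3 - 1*1/33)) - 308 = 21*(4*(1/33)*(-3 - 1/33)) - 308 = 21*(4*(1/33)*(-100/33)) - 308 = 21*(-400/1089) - 308 = -2800/363 - 308 = -114604/363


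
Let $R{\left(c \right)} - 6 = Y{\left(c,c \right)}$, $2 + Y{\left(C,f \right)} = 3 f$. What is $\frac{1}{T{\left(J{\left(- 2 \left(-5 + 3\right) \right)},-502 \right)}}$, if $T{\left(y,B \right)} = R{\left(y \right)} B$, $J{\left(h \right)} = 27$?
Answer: $- \frac{1}{42670} \approx -2.3436 \cdot 10^{-5}$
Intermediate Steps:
$Y{\left(C,f \right)} = -2 + 3 f$
$R{\left(c \right)} = 4 + 3 c$ ($R{\left(c \right)} = 6 + \left(-2 + 3 c\right) = 4 + 3 c$)
$T{\left(y,B \right)} = B \left(4 + 3 y\right)$ ($T{\left(y,B \right)} = \left(4 + 3 y\right) B = B \left(4 + 3 y\right)$)
$\frac{1}{T{\left(J{\left(- 2 \left(-5 + 3\right) \right)},-502 \right)}} = \frac{1}{\left(-502\right) \left(4 + 3 \cdot 27\right)} = \frac{1}{\left(-502\right) \left(4 + 81\right)} = \frac{1}{\left(-502\right) 85} = \frac{1}{-42670} = - \frac{1}{42670}$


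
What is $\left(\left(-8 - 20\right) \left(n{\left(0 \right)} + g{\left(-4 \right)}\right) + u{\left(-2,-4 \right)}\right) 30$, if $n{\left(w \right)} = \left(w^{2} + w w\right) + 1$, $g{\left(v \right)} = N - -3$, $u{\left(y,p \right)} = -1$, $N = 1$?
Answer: $-4230$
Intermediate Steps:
$g{\left(v \right)} = 4$ ($g{\left(v \right)} = 1 - -3 = 1 + 3 = 4$)
$n{\left(w \right)} = 1 + 2 w^{2}$ ($n{\left(w \right)} = \left(w^{2} + w^{2}\right) + 1 = 2 w^{2} + 1 = 1 + 2 w^{2}$)
$\left(\left(-8 - 20\right) \left(n{\left(0 \right)} + g{\left(-4 \right)}\right) + u{\left(-2,-4 \right)}\right) 30 = \left(\left(-8 - 20\right) \left(\left(1 + 2 \cdot 0^{2}\right) + 4\right) - 1\right) 30 = \left(- 28 \left(\left(1 + 2 \cdot 0\right) + 4\right) - 1\right) 30 = \left(- 28 \left(\left(1 + 0\right) + 4\right) - 1\right) 30 = \left(- 28 \left(1 + 4\right) - 1\right) 30 = \left(\left(-28\right) 5 - 1\right) 30 = \left(-140 - 1\right) 30 = \left(-141\right) 30 = -4230$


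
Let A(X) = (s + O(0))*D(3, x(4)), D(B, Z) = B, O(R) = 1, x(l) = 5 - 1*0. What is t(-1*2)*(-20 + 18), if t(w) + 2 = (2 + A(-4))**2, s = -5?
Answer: -196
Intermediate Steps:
x(l) = 5 (x(l) = 5 + 0 = 5)
A(X) = -12 (A(X) = (-5 + 1)*3 = -4*3 = -12)
t(w) = 98 (t(w) = -2 + (2 - 12)**2 = -2 + (-10)**2 = -2 + 100 = 98)
t(-1*2)*(-20 + 18) = 98*(-20 + 18) = 98*(-2) = -196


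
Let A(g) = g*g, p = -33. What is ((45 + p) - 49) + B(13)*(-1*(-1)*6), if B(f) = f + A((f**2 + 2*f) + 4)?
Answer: 237647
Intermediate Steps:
A(g) = g**2
B(f) = f + (4 + f**2 + 2*f)**2 (B(f) = f + ((f**2 + 2*f) + 4)**2 = f + (4 + f**2 + 2*f)**2)
((45 + p) - 49) + B(13)*(-1*(-1)*6) = ((45 - 33) - 49) + (13 + (4 + 13**2 + 2*13)**2)*(-1*(-1)*6) = (12 - 49) + (13 + (4 + 169 + 26)**2)*(1*6) = -37 + (13 + 199**2)*6 = -37 + (13 + 39601)*6 = -37 + 39614*6 = -37 + 237684 = 237647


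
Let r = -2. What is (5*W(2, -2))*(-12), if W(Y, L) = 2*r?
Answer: 240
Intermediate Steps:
W(Y, L) = -4 (W(Y, L) = 2*(-2) = -4)
(5*W(2, -2))*(-12) = (5*(-4))*(-12) = -20*(-12) = 240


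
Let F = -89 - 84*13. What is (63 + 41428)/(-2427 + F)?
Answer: -41491/3608 ≈ -11.500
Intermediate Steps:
F = -1181 (F = -89 - 1092 = -1181)
(63 + 41428)/(-2427 + F) = (63 + 41428)/(-2427 - 1181) = 41491/(-3608) = 41491*(-1/3608) = -41491/3608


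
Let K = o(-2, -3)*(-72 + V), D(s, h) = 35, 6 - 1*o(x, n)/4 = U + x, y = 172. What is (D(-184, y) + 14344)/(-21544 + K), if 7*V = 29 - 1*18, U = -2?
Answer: -100653/170528 ≈ -0.59024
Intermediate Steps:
V = 11/7 (V = (29 - 1*18)/7 = (29 - 18)/7 = (⅐)*11 = 11/7 ≈ 1.5714)
o(x, n) = 32 - 4*x (o(x, n) = 24 - 4*(-2 + x) = 24 + (8 - 4*x) = 32 - 4*x)
K = -19720/7 (K = (32 - 4*(-2))*(-72 + 11/7) = (32 + 8)*(-493/7) = 40*(-493/7) = -19720/7 ≈ -2817.1)
(D(-184, y) + 14344)/(-21544 + K) = (35 + 14344)/(-21544 - 19720/7) = 14379/(-170528/7) = 14379*(-7/170528) = -100653/170528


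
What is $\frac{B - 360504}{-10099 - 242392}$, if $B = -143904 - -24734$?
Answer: $\frac{25246}{13289} \approx 1.8998$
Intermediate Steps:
$B = -119170$ ($B = -143904 + 24734 = -119170$)
$\frac{B - 360504}{-10099 - 242392} = \frac{-119170 - 360504}{-10099 - 242392} = - \frac{479674}{-252491} = \left(-479674\right) \left(- \frac{1}{252491}\right) = \frac{25246}{13289}$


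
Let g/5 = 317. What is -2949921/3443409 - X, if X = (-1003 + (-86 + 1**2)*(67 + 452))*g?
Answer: 27360573862261/382601 ≈ 7.1512e+7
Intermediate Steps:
g = 1585 (g = 5*317 = 1585)
X = -71512030 (X = (-1003 + (-86 + 1**2)*(67 + 452))*1585 = (-1003 + (-86 + 1)*519)*1585 = (-1003 - 85*519)*1585 = (-1003 - 44115)*1585 = -45118*1585 = -71512030)
-2949921/3443409 - X = -2949921/3443409 - 1*(-71512030) = -2949921*1/3443409 + 71512030 = -327769/382601 + 71512030 = 27360573862261/382601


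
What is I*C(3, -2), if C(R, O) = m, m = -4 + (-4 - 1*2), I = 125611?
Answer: -1256110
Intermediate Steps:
m = -10 (m = -4 + (-4 - 2) = -4 - 6 = -10)
C(R, O) = -10
I*C(3, -2) = 125611*(-10) = -1256110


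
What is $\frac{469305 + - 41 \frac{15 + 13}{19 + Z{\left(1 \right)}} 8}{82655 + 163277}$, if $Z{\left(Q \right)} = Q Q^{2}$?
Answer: $\frac{2344229}{1229660} \approx 1.9064$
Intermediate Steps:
$Z{\left(Q \right)} = Q^{3}$
$\frac{469305 + - 41 \frac{15 + 13}{19 + Z{\left(1 \right)}} 8}{82655 + 163277} = \frac{469305 + - 41 \frac{15 + 13}{19 + 1^{3}} \cdot 8}{82655 + 163277} = \frac{469305 + - 41 \frac{28}{19 + 1} \cdot 8}{245932} = \left(469305 + - 41 \cdot \frac{28}{20} \cdot 8\right) \frac{1}{245932} = \left(469305 + - 41 \cdot 28 \cdot \frac{1}{20} \cdot 8\right) \frac{1}{245932} = \left(469305 + \left(-41\right) \frac{7}{5} \cdot 8\right) \frac{1}{245932} = \left(469305 - \frac{2296}{5}\right) \frac{1}{245932} = \frac{2344229}{5} \cdot \frac{1}{245932} = \frac{2344229}{1229660}$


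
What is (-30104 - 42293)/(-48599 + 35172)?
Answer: 72397/13427 ≈ 5.3919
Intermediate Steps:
(-30104 - 42293)/(-48599 + 35172) = -72397/(-13427) = -72397*(-1/13427) = 72397/13427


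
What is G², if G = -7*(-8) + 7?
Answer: 3969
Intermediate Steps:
G = 63 (G = 56 + 7 = 63)
G² = 63² = 3969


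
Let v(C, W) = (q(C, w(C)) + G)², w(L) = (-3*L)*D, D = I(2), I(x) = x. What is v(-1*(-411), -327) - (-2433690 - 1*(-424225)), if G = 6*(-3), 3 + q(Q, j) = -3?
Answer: 2010041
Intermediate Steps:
D = 2
w(L) = -6*L (w(L) = -3*L*2 = -6*L)
q(Q, j) = -6 (q(Q, j) = -3 - 3 = -6)
G = -18
v(C, W) = 576 (v(C, W) = (-6 - 18)² = (-24)² = 576)
v(-1*(-411), -327) - (-2433690 - 1*(-424225)) = 576 - (-2433690 - 1*(-424225)) = 576 - (-2433690 + 424225) = 576 - 1*(-2009465) = 576 + 2009465 = 2010041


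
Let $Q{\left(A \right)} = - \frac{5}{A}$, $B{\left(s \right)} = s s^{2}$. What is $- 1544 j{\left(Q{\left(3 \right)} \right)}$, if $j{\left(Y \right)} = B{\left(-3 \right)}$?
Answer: $41688$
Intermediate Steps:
$B{\left(s \right)} = s^{3}$
$j{\left(Y \right)} = -27$ ($j{\left(Y \right)} = \left(-3\right)^{3} = -27$)
$- 1544 j{\left(Q{\left(3 \right)} \right)} = \left(-1544\right) \left(-27\right) = 41688$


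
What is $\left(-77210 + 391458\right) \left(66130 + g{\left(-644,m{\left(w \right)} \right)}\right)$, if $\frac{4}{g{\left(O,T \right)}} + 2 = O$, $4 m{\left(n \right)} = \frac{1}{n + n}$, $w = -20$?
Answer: $\frac{6712333509024}{323} \approx 2.0781 \cdot 10^{10}$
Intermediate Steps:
$m{\left(n \right)} = \frac{1}{8 n}$ ($m{\left(n \right)} = \frac{1}{4 \left(n + n\right)} = \frac{1}{4 \cdot 2 n} = \frac{\frac{1}{2} \frac{1}{n}}{4} = \frac{1}{8 n}$)
$g{\left(O,T \right)} = \frac{4}{-2 + O}$
$\left(-77210 + 391458\right) \left(66130 + g{\left(-644,m{\left(w \right)} \right)}\right) = \left(-77210 + 391458\right) \left(66130 + \frac{4}{-2 - 644}\right) = 314248 \left(66130 + \frac{4}{-646}\right) = 314248 \left(66130 + 4 \left(- \frac{1}{646}\right)\right) = 314248 \left(66130 - \frac{2}{323}\right) = 314248 \cdot \frac{21359988}{323} = \frac{6712333509024}{323}$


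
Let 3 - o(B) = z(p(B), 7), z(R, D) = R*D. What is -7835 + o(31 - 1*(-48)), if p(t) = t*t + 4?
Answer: -51547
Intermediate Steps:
p(t) = 4 + t**2 (p(t) = t**2 + 4 = 4 + t**2)
z(R, D) = D*R
o(B) = -25 - 7*B**2 (o(B) = 3 - 7*(4 + B**2) = 3 - (28 + 7*B**2) = 3 + (-28 - 7*B**2) = -25 - 7*B**2)
-7835 + o(31 - 1*(-48)) = -7835 + (-25 - 7*(31 - 1*(-48))**2) = -7835 + (-25 - 7*(31 + 48)**2) = -7835 + (-25 - 7*79**2) = -7835 + (-25 - 7*6241) = -7835 + (-25 - 43687) = -7835 - 43712 = -51547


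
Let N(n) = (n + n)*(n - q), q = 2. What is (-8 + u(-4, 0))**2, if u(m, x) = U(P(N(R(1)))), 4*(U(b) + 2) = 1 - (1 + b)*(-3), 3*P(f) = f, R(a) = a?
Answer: 361/4 ≈ 90.250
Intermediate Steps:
N(n) = 2*n*(-2 + n) (N(n) = (n + n)*(n - 1*2) = (2*n)*(n - 2) = (2*n)*(-2 + n) = 2*n*(-2 + n))
P(f) = f/3
U(b) = -1 + 3*b/4 (U(b) = -2 + (1 - (1 + b)*(-3))/4 = -2 + (1 - (-3 - 3*b))/4 = -2 + (1 + (3 + 3*b))/4 = -2 + (4 + 3*b)/4 = -2 + (1 + 3*b/4) = -1 + 3*b/4)
u(m, x) = -3/2 (u(m, x) = -1 + 3*((2*1*(-2 + 1))/3)/4 = -1 + 3*((2*1*(-1))/3)/4 = -1 + 3*((1/3)*(-2))/4 = -1 + (3/4)*(-2/3) = -1 - 1/2 = -3/2)
(-8 + u(-4, 0))**2 = (-8 - 3/2)**2 = (-19/2)**2 = 361/4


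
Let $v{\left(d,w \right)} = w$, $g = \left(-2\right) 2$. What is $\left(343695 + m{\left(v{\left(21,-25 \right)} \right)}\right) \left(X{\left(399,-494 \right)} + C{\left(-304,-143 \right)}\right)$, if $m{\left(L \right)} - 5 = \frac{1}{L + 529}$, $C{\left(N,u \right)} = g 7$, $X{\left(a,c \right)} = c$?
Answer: $- \frac{5023519229}{28} \approx -1.7941 \cdot 10^{8}$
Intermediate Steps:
$g = -4$
$C{\left(N,u \right)} = -28$ ($C{\left(N,u \right)} = \left(-4\right) 7 = -28$)
$m{\left(L \right)} = 5 + \frac{1}{529 + L}$ ($m{\left(L \right)} = 5 + \frac{1}{L + 529} = 5 + \frac{1}{529 + L}$)
$\left(343695 + m{\left(v{\left(21,-25 \right)} \right)}\right) \left(X{\left(399,-494 \right)} + C{\left(-304,-143 \right)}\right) = \left(343695 + \frac{2646 + 5 \left(-25\right)}{529 - 25}\right) \left(-494 - 28\right) = \left(343695 + \frac{2646 - 125}{504}\right) \left(-522\right) = \left(343695 + \frac{1}{504} \cdot 2521\right) \left(-522\right) = \left(343695 + \frac{2521}{504}\right) \left(-522\right) = \frac{173224801}{504} \left(-522\right) = - \frac{5023519229}{28}$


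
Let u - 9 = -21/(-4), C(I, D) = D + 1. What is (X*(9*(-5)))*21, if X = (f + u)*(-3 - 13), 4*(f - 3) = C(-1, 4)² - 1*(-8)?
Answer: 385560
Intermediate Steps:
C(I, D) = 1 + D
f = 45/4 (f = 3 + ((1 + 4)² - 1*(-8))/4 = 3 + (5² + 8)/4 = 3 + (25 + 8)/4 = 3 + (¼)*33 = 3 + 33/4 = 45/4 ≈ 11.250)
u = 57/4 (u = 9 - 21/(-4) = 9 - 21*(-¼) = 9 + 21/4 = 57/4 ≈ 14.250)
X = -408 (X = (45/4 + 57/4)*(-3 - 13) = (51/2)*(-16) = -408)
(X*(9*(-5)))*21 = -3672*(-5)*21 = -408*(-45)*21 = 18360*21 = 385560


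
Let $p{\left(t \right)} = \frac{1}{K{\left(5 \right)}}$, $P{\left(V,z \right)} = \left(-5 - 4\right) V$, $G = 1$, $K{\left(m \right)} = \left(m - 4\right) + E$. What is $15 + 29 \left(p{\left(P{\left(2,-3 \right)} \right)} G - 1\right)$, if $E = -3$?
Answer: $- \frac{57}{2} \approx -28.5$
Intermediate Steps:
$K{\left(m \right)} = -7 + m$ ($K{\left(m \right)} = \left(m - 4\right) - 3 = \left(-4 + m\right) - 3 = -7 + m$)
$P{\left(V,z \right)} = - 9 V$
$p{\left(t \right)} = - \frac{1}{2}$ ($p{\left(t \right)} = \frac{1}{-7 + 5} = \frac{1}{-2} = - \frac{1}{2}$)
$15 + 29 \left(p{\left(P{\left(2,-3 \right)} \right)} G - 1\right) = 15 + 29 \left(\left(- \frac{1}{2}\right) 1 - 1\right) = 15 + 29 \left(- \frac{1}{2} - 1\right) = 15 + 29 \left(- \frac{3}{2}\right) = 15 - \frac{87}{2} = - \frac{57}{2}$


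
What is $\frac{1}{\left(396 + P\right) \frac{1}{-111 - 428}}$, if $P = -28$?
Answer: $- \frac{539}{368} \approx -1.4647$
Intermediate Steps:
$\frac{1}{\left(396 + P\right) \frac{1}{-111 - 428}} = \frac{1}{\left(396 - 28\right) \frac{1}{-111 - 428}} = \frac{1}{368 \frac{1}{-539}} = \frac{1}{368 \left(- \frac{1}{539}\right)} = \frac{1}{- \frac{368}{539}} = - \frac{539}{368}$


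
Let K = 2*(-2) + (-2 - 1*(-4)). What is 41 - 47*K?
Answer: 135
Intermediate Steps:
K = -2 (K = -4 + (-2 + 4) = -4 + 2 = -2)
41 - 47*K = 41 - 47*(-2) = 41 + 94 = 135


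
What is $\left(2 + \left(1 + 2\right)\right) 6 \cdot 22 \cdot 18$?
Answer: $11880$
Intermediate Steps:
$\left(2 + \left(1 + 2\right)\right) 6 \cdot 22 \cdot 18 = \left(2 + 3\right) 6 \cdot 22 \cdot 18 = 5 \cdot 6 \cdot 22 \cdot 18 = 30 \cdot 22 \cdot 18 = 660 \cdot 18 = 11880$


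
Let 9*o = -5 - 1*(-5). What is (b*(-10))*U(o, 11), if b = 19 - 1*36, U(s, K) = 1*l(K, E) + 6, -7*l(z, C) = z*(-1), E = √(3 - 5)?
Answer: 9010/7 ≈ 1287.1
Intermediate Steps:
E = I*√2 (E = √(-2) = I*√2 ≈ 1.4142*I)
o = 0 (o = (-5 - 1*(-5))/9 = (-5 + 5)/9 = (⅑)*0 = 0)
l(z, C) = z/7 (l(z, C) = -z*(-1)/7 = -(-1)*z/7 = z/7)
U(s, K) = 6 + K/7 (U(s, K) = 1*(K/7) + 6 = K/7 + 6 = 6 + K/7)
b = -17 (b = 19 - 36 = -17)
(b*(-10))*U(o, 11) = (-17*(-10))*(6 + (⅐)*11) = 170*(6 + 11/7) = 170*(53/7) = 9010/7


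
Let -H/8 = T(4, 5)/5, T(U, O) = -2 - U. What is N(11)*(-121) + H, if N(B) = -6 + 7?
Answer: -557/5 ≈ -111.40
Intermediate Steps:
H = 48/5 (H = -8*(-2 - 1*4)/5 = -8*(-2 - 4)/5 = -8*(-6)/5 = -8*(-6/5) = 48/5 ≈ 9.6000)
N(B) = 1
N(11)*(-121) + H = 1*(-121) + 48/5 = -121 + 48/5 = -557/5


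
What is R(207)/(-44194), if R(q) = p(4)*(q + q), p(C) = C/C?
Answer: -207/22097 ≈ -0.0093678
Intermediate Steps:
p(C) = 1
R(q) = 2*q (R(q) = 1*(q + q) = 1*(2*q) = 2*q)
R(207)/(-44194) = (2*207)/(-44194) = 414*(-1/44194) = -207/22097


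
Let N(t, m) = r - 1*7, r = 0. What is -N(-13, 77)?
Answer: 7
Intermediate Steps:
N(t, m) = -7 (N(t, m) = 0 - 1*7 = 0 - 7 = -7)
-N(-13, 77) = -1*(-7) = 7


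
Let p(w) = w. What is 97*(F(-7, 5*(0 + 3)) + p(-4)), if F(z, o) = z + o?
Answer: 388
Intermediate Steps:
F(z, o) = o + z
97*(F(-7, 5*(0 + 3)) + p(-4)) = 97*((5*(0 + 3) - 7) - 4) = 97*((5*3 - 7) - 4) = 97*((15 - 7) - 4) = 97*(8 - 4) = 97*4 = 388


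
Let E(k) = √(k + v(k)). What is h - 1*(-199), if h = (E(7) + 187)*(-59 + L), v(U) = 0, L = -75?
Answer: -24859 - 134*√7 ≈ -25214.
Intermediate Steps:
E(k) = √k (E(k) = √(k + 0) = √k)
h = -25058 - 134*√7 (h = (√7 + 187)*(-59 - 75) = (187 + √7)*(-134) = -25058 - 134*√7 ≈ -25413.)
h - 1*(-199) = (-25058 - 134*√7) - 1*(-199) = (-25058 - 134*√7) + 199 = -24859 - 134*√7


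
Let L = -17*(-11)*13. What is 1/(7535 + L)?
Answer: 1/9966 ≈ 0.00010034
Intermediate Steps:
L = 2431 (L = 187*13 = 2431)
1/(7535 + L) = 1/(7535 + 2431) = 1/9966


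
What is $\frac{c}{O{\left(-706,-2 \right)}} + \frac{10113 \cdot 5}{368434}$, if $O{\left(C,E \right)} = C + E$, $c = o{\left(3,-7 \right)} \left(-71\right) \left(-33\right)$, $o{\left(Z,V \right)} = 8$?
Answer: $- \frac{572510573}{21737606} \approx -26.337$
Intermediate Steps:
$c = 18744$ ($c = 8 \left(-71\right) \left(-33\right) = \left(-568\right) \left(-33\right) = 18744$)
$\frac{c}{O{\left(-706,-2 \right)}} + \frac{10113 \cdot 5}{368434} = \frac{18744}{-706 - 2} + \frac{10113 \cdot 5}{368434} = \frac{18744}{-708} + 50565 \cdot \frac{1}{368434} = 18744 \left(- \frac{1}{708}\right) + \frac{50565}{368434} = - \frac{1562}{59} + \frac{50565}{368434} = - \frac{572510573}{21737606}$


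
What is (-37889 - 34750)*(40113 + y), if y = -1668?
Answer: -2792606355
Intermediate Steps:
(-37889 - 34750)*(40113 + y) = (-37889 - 34750)*(40113 - 1668) = -72639*38445 = -2792606355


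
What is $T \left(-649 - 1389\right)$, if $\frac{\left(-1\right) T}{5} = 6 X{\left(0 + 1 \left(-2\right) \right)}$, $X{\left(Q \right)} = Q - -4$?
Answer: $122280$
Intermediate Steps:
$X{\left(Q \right)} = 4 + Q$ ($X{\left(Q \right)} = Q + 4 = 4 + Q$)
$T = -60$ ($T = - 5 \cdot 6 \left(4 + \left(0 + 1 \left(-2\right)\right)\right) = - 5 \cdot 6 \left(4 + \left(0 - 2\right)\right) = - 5 \cdot 6 \left(4 - 2\right) = - 5 \cdot 6 \cdot 2 = \left(-5\right) 12 = -60$)
$T \left(-649 - 1389\right) = - 60 \left(-649 - 1389\right) = \left(-60\right) \left(-2038\right) = 122280$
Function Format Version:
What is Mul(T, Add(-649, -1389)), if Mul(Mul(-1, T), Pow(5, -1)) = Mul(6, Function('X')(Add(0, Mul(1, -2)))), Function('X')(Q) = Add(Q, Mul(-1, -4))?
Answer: 122280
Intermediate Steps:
Function('X')(Q) = Add(4, Q) (Function('X')(Q) = Add(Q, 4) = Add(4, Q))
T = -60 (T = Mul(-5, Mul(6, Add(4, Add(0, Mul(1, -2))))) = Mul(-5, Mul(6, Add(4, Add(0, -2)))) = Mul(-5, Mul(6, Add(4, -2))) = Mul(-5, Mul(6, 2)) = Mul(-5, 12) = -60)
Mul(T, Add(-649, -1389)) = Mul(-60, Add(-649, -1389)) = Mul(-60, -2038) = 122280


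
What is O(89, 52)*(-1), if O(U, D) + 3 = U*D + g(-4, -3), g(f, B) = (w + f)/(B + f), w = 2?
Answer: -32377/7 ≈ -4625.3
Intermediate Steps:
g(f, B) = (2 + f)/(B + f)
O(U, D) = -19/7 + D*U (O(U, D) = -3 + (U*D + (2 - 4)/(-3 - 4)) = -3 + (D*U - 2/(-7)) = -3 + (D*U - ⅐*(-2)) = -3 + (D*U + 2/7) = -3 + (2/7 + D*U) = -19/7 + D*U)
O(89, 52)*(-1) = (-19/7 + 52*89)*(-1) = (-19/7 + 4628)*(-1) = (32377/7)*(-1) = -32377/7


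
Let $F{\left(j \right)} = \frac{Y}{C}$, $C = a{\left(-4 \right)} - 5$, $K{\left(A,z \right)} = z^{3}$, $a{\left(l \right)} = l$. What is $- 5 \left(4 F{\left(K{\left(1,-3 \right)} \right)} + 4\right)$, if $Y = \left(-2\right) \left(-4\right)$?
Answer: $- \frac{20}{9} \approx -2.2222$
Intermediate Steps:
$C = -9$ ($C = -4 - 5 = -9$)
$Y = 8$
$F{\left(j \right)} = - \frac{8}{9}$ ($F{\left(j \right)} = \frac{8}{-9} = 8 \left(- \frac{1}{9}\right) = - \frac{8}{9}$)
$- 5 \left(4 F{\left(K{\left(1,-3 \right)} \right)} + 4\right) = - 5 \left(4 \left(- \frac{8}{9}\right) + 4\right) = - 5 \left(- \frac{32}{9} + 4\right) = \left(-5\right) \frac{4}{9} = - \frac{20}{9}$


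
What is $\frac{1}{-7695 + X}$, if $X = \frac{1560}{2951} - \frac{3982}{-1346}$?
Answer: $- \frac{152771}{1175040128} \approx -0.00013001$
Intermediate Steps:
$X = \frac{532717}{152771}$ ($X = 1560 \cdot \frac{1}{2951} - - \frac{1991}{673} = \frac{120}{227} + \frac{1991}{673} = \frac{532717}{152771} \approx 3.487$)
$\frac{1}{-7695 + X} = \frac{1}{-7695 + \frac{532717}{152771}} = \frac{1}{- \frac{1175040128}{152771}} = - \frac{152771}{1175040128}$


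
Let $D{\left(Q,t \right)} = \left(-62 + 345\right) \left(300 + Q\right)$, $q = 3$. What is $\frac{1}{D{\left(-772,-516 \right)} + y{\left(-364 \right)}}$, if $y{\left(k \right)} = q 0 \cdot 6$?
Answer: $- \frac{1}{133576} \approx -7.4864 \cdot 10^{-6}$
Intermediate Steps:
$D{\left(Q,t \right)} = 84900 + 283 Q$ ($D{\left(Q,t \right)} = 283 \left(300 + Q\right) = 84900 + 283 Q$)
$y{\left(k \right)} = 0$ ($y{\left(k \right)} = 3 \cdot 0 \cdot 6 = 0 \cdot 6 = 0$)
$\frac{1}{D{\left(-772,-516 \right)} + y{\left(-364 \right)}} = \frac{1}{\left(84900 + 283 \left(-772\right)\right) + 0} = \frac{1}{\left(84900 - 218476\right) + 0} = \frac{1}{-133576 + 0} = \frac{1}{-133576} = - \frac{1}{133576}$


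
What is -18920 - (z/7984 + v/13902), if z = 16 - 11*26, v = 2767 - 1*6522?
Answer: -524991143275/27748392 ≈ -18920.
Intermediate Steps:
v = -3755 (v = 2767 - 6522 = -3755)
z = -270 (z = 16 - 286 = -270)
-18920 - (z/7984 + v/13902) = -18920 - (-270/7984 - 3755/13902) = -18920 - (-270*1/7984 - 3755*1/13902) = -18920 - (-135/3992 - 3755/13902) = -18920 - 1*(-8433365/27748392) = -18920 + 8433365/27748392 = -524991143275/27748392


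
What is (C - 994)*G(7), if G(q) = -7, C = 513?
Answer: 3367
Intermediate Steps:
(C - 994)*G(7) = (513 - 994)*(-7) = -481*(-7) = 3367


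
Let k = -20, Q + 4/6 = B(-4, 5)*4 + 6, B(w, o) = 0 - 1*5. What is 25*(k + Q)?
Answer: -2600/3 ≈ -866.67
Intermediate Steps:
B(w, o) = -5 (B(w, o) = 0 - 5 = -5)
Q = -44/3 (Q = -2/3 + (-5*4 + 6) = -2/3 + (-20 + 6) = -2/3 - 14 = -44/3 ≈ -14.667)
25*(k + Q) = 25*(-20 - 44/3) = 25*(-104/3) = -2600/3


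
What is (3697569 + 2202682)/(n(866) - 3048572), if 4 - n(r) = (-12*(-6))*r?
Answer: -5900251/3110920 ≈ -1.8966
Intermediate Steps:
n(r) = 4 - 72*r (n(r) = 4 - (-12*(-6))*r = 4 - 72*r)
(3697569 + 2202682)/(n(866) - 3048572) = (3697569 + 2202682)/((4 - 72*866) - 3048572) = 5900251/((4 - 62352) - 3048572) = 5900251/(-62348 - 3048572) = 5900251/(-3110920) = 5900251*(-1/3110920) = -5900251/3110920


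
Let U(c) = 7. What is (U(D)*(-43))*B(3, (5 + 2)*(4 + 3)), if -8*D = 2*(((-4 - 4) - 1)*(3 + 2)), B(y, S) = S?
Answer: -14749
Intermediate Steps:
D = 45/4 (D = -((-4 - 4) - 1)*(3 + 2)/4 = -(-8 - 1)*5/4 = -(-9*5)/4 = -(-45)/4 = -⅛*(-90) = 45/4 ≈ 11.250)
(U(D)*(-43))*B(3, (5 + 2)*(4 + 3)) = (7*(-43))*((5 + 2)*(4 + 3)) = -2107*7 = -301*49 = -14749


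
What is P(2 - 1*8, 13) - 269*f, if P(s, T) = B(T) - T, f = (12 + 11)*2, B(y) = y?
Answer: -12374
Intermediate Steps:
f = 46 (f = 23*2 = 46)
P(s, T) = 0 (P(s, T) = T - T = 0)
P(2 - 1*8, 13) - 269*f = 0 - 269*46 = 0 - 12374 = -12374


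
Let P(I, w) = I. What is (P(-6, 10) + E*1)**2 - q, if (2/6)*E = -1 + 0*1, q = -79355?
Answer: 79436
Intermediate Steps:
E = -3 (E = 3*(-1 + 0*1) = 3*(-1 + 0) = 3*(-1) = -3)
(P(-6, 10) + E*1)**2 - q = (-6 - 3*1)**2 - 1*(-79355) = (-6 - 3)**2 + 79355 = (-9)**2 + 79355 = 81 + 79355 = 79436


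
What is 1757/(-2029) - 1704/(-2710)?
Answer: -652027/2749295 ≈ -0.23716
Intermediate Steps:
1757/(-2029) - 1704/(-2710) = 1757*(-1/2029) - 1704*(-1/2710) = -1757/2029 + 852/1355 = -652027/2749295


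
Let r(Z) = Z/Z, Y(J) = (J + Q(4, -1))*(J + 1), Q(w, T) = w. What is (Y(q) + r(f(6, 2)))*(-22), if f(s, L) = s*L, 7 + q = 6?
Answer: -22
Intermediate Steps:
q = -1 (q = -7 + 6 = -1)
Y(J) = (1 + J)*(4 + J) (Y(J) = (J + 4)*(J + 1) = (4 + J)*(1 + J) = (1 + J)*(4 + J))
f(s, L) = L*s
r(Z) = 1
(Y(q) + r(f(6, 2)))*(-22) = ((4 + (-1)**2 + 5*(-1)) + 1)*(-22) = ((4 + 1 - 5) + 1)*(-22) = (0 + 1)*(-22) = 1*(-22) = -22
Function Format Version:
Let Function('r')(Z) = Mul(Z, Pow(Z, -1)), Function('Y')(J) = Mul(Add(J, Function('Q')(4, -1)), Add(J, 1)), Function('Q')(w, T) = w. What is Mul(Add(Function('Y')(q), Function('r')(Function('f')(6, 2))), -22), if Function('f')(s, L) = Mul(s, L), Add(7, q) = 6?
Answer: -22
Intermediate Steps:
q = -1 (q = Add(-7, 6) = -1)
Function('Y')(J) = Mul(Add(1, J), Add(4, J)) (Function('Y')(J) = Mul(Add(J, 4), Add(J, 1)) = Mul(Add(4, J), Add(1, J)) = Mul(Add(1, J), Add(4, J)))
Function('f')(s, L) = Mul(L, s)
Function('r')(Z) = 1
Mul(Add(Function('Y')(q), Function('r')(Function('f')(6, 2))), -22) = Mul(Add(Add(4, Pow(-1, 2), Mul(5, -1)), 1), -22) = Mul(Add(Add(4, 1, -5), 1), -22) = Mul(Add(0, 1), -22) = Mul(1, -22) = -22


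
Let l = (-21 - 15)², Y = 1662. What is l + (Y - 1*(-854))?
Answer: 3812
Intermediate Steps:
l = 1296 (l = (-36)² = 1296)
l + (Y - 1*(-854)) = 1296 + (1662 - 1*(-854)) = 1296 + (1662 + 854) = 1296 + 2516 = 3812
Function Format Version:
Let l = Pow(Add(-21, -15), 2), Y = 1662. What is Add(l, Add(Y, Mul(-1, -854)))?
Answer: 3812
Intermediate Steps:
l = 1296 (l = Pow(-36, 2) = 1296)
Add(l, Add(Y, Mul(-1, -854))) = Add(1296, Add(1662, Mul(-1, -854))) = Add(1296, Add(1662, 854)) = Add(1296, 2516) = 3812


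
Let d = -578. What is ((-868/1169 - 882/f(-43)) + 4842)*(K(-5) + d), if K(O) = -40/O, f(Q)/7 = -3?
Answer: -464837280/167 ≈ -2.7835e+6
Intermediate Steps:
f(Q) = -21 (f(Q) = 7*(-3) = -21)
((-868/1169 - 882/f(-43)) + 4842)*(K(-5) + d) = ((-868/1169 - 882/(-21)) + 4842)*(-40/(-5) - 578) = ((-868*1/1169 - 882*(-1/21)) + 4842)*(-40*(-⅕) - 578) = ((-124/167 + 42) + 4842)*(8 - 578) = (6890/167 + 4842)*(-570) = (815504/167)*(-570) = -464837280/167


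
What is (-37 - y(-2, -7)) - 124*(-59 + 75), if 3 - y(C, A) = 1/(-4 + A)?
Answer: -22265/11 ≈ -2024.1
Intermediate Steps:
y(C, A) = 3 - 1/(-4 + A)
(-37 - y(-2, -7)) - 124*(-59 + 75) = (-37 - (-13 + 3*(-7))/(-4 - 7)) - 124*(-59 + 75) = (-37 - (-13 - 21)/(-11)) - 124*16 = (-37 - (-1)*(-34)/11) - 1984 = (-37 - 1*34/11) - 1984 = (-37 - 34/11) - 1984 = -441/11 - 1984 = -22265/11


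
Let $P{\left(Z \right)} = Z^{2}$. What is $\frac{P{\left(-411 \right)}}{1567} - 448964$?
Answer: $- \frac{703357667}{1567} \approx -4.4886 \cdot 10^{5}$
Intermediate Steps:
$\frac{P{\left(-411 \right)}}{1567} - 448964 = \frac{\left(-411\right)^{2}}{1567} - 448964 = 168921 \cdot \frac{1}{1567} - 448964 = \frac{168921}{1567} - 448964 = - \frac{703357667}{1567}$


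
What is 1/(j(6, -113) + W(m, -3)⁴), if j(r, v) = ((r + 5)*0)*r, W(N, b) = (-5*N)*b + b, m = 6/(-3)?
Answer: 1/1185921 ≈ 8.4323e-7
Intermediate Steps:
m = -2 (m = 6*(-⅓) = -2)
W(N, b) = b - 5*N*b (W(N, b) = -5*N*b + b = b - 5*N*b)
j(r, v) = 0 (j(r, v) = ((5 + r)*0)*r = 0*r = 0)
1/(j(6, -113) + W(m, -3)⁴) = 1/(0 + (-3*(1 - 5*(-2)))⁴) = 1/(0 + (-3*(1 + 10))⁴) = 1/(0 + (-3*11)⁴) = 1/(0 + (-33)⁴) = 1/(0 + 1185921) = 1/1185921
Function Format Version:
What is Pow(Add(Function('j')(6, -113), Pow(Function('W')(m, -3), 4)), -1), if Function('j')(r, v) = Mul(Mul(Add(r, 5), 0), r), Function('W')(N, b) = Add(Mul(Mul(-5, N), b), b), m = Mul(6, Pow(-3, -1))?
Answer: Rational(1, 1185921) ≈ 8.4323e-7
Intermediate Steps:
m = -2 (m = Mul(6, Rational(-1, 3)) = -2)
Function('W')(N, b) = Add(b, Mul(-5, N, b)) (Function('W')(N, b) = Add(Mul(-5, N, b), b) = Add(b, Mul(-5, N, b)))
Function('j')(r, v) = 0 (Function('j')(r, v) = Mul(Mul(Add(5, r), 0), r) = Mul(0, r) = 0)
Pow(Add(Function('j')(6, -113), Pow(Function('W')(m, -3), 4)), -1) = Pow(Add(0, Pow(Mul(-3, Add(1, Mul(-5, -2))), 4)), -1) = Pow(Add(0, Pow(Mul(-3, Add(1, 10)), 4)), -1) = Pow(Add(0, Pow(Mul(-3, 11), 4)), -1) = Pow(Add(0, Pow(-33, 4)), -1) = Pow(Add(0, 1185921), -1) = Pow(1185921, -1) = Rational(1, 1185921)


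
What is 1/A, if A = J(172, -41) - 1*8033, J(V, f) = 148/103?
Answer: -103/827251 ≈ -0.00012451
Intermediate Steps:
J(V, f) = 148/103 (J(V, f) = 148*(1/103) = 148/103)
A = -827251/103 (A = 148/103 - 1*8033 = 148/103 - 8033 = -827251/103 ≈ -8031.6)
1/A = 1/(-827251/103) = -103/827251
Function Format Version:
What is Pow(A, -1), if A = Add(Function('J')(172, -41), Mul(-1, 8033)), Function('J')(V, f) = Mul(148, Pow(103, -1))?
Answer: Rational(-103, 827251) ≈ -0.00012451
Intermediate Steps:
Function('J')(V, f) = Rational(148, 103) (Function('J')(V, f) = Mul(148, Rational(1, 103)) = Rational(148, 103))
A = Rational(-827251, 103) (A = Add(Rational(148, 103), Mul(-1, 8033)) = Add(Rational(148, 103), -8033) = Rational(-827251, 103) ≈ -8031.6)
Pow(A, -1) = Pow(Rational(-827251, 103), -1) = Rational(-103, 827251)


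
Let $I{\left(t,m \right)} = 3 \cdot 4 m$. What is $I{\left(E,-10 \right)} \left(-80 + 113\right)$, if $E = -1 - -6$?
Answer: $-3960$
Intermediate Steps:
$E = 5$ ($E = -1 + 6 = 5$)
$I{\left(t,m \right)} = 12 m$
$I{\left(E,-10 \right)} \left(-80 + 113\right) = 12 \left(-10\right) \left(-80 + 113\right) = \left(-120\right) 33 = -3960$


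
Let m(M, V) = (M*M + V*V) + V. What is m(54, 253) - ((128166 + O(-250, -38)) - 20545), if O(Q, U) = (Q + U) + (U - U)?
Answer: -40155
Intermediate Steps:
m(M, V) = V + M**2 + V**2 (m(M, V) = (M**2 + V**2) + V = V + M**2 + V**2)
O(Q, U) = Q + U (O(Q, U) = (Q + U) + 0 = Q + U)
m(54, 253) - ((128166 + O(-250, -38)) - 20545) = (253 + 54**2 + 253**2) - ((128166 + (-250 - 38)) - 20545) = (253 + 2916 + 64009) - ((128166 - 288) - 20545) = 67178 - (127878 - 20545) = 67178 - 1*107333 = 67178 - 107333 = -40155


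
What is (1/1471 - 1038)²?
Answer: 2331414448609/2163841 ≈ 1.0774e+6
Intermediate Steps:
(1/1471 - 1038)² = (-1526897/1471)² = 2331414448609/2163841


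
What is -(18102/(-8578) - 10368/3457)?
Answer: 75757659/14827073 ≈ 5.1094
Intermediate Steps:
-(18102/(-8578) - 10368/3457) = -(18102*(-1/8578) - 10368*1/3457) = -(-9051/4289 - 10368/3457) = -1*(-75757659/14827073) = 75757659/14827073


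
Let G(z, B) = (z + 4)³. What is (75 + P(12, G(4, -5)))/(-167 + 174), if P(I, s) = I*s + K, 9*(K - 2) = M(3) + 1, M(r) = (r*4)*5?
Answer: 56050/63 ≈ 889.68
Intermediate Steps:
G(z, B) = (4 + z)³
M(r) = 20*r (M(r) = (4*r)*5 = 20*r)
K = 79/9 (K = 2 + (20*3 + 1)/9 = 2 + (60 + 1)/9 = 2 + (⅑)*61 = 2 + 61/9 = 79/9 ≈ 8.7778)
P(I, s) = 79/9 + I*s (P(I, s) = I*s + 79/9 = 79/9 + I*s)
(75 + P(12, G(4, -5)))/(-167 + 174) = (75 + (79/9 + 12*(4 + 4)³))/(-167 + 174) = (75 + (79/9 + 12*8³))/7 = (75 + (79/9 + 12*512))*(⅐) = (75 + (79/9 + 6144))*(⅐) = (75 + 55375/9)*(⅐) = (56050/9)*(⅐) = 56050/63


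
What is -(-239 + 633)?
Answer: -394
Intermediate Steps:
-(-239 + 633) = -1*394 = -394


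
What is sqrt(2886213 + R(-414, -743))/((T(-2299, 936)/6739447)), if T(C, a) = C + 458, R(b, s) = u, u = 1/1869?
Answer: -6739447*sqrt(10082006691162)/3440829 ≈ -6.2192e+6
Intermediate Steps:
u = 1/1869 ≈ 0.00053505
R(b, s) = 1/1869
T(C, a) = 458 + C
sqrt(2886213 + R(-414, -743))/((T(-2299, 936)/6739447)) = sqrt(2886213 + 1/1869)/(((458 - 2299)/6739447)) = sqrt(5394332098/1869)/((-1841*1/6739447)) = (sqrt(10082006691162)/1869)/(-1841/6739447) = (sqrt(10082006691162)/1869)*(-6739447/1841) = -6739447*sqrt(10082006691162)/3440829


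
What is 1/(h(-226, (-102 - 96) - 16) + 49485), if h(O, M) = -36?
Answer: 1/49449 ≈ 2.0223e-5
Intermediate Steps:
1/(h(-226, (-102 - 96) - 16) + 49485) = 1/(-36 + 49485) = 1/49449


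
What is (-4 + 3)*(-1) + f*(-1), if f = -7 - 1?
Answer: 9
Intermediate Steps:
f = -8
(-4 + 3)*(-1) + f*(-1) = (-4 + 3)*(-1) - 8*(-1) = -1*(-1) + 8 = 1 + 8 = 9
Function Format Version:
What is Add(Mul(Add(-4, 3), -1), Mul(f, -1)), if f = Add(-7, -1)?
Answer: 9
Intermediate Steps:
f = -8
Add(Mul(Add(-4, 3), -1), Mul(f, -1)) = Add(Mul(Add(-4, 3), -1), Mul(-8, -1)) = Add(Mul(-1, -1), 8) = Add(1, 8) = 9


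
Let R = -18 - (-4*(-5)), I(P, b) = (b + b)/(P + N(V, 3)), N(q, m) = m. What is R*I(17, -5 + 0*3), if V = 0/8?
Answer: 19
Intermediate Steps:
V = 0 (V = 0*(1/8) = 0)
I(P, b) = 2*b/(3 + P) (I(P, b) = (b + b)/(P + 3) = (2*b)/(3 + P) = 2*b/(3 + P))
R = -38 (R = -18 - 20 = -38)
R*I(17, -5 + 0*3) = -76*(-5 + 0*3)/(3 + 17) = -76*(-5 + 0)/20 = -76*(-5)/20 = -38*(-1/2) = 19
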